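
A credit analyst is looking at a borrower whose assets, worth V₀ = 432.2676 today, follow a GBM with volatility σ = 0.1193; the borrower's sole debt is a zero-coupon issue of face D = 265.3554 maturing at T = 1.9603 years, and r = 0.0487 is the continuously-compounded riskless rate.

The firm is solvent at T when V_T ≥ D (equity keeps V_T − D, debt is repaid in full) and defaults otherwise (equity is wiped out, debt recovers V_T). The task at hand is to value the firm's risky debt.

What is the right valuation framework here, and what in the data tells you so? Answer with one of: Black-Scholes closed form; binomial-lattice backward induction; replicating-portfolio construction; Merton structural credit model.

Key observation: the data describe a firm's assets (V₀ = 432.2676, GBM) and a single zero-coupon debt of face 265.3554, so credit quantities follow from equity-as-call in the structural model.

framework: Merton structural credit model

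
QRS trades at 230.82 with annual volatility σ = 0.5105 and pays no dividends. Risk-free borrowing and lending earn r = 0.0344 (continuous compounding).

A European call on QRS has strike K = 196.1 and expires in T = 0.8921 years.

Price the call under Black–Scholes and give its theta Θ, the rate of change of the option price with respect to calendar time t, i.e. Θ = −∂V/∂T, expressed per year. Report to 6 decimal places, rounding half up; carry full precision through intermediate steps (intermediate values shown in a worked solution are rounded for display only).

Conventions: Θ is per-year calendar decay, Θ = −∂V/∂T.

price = 63.544924
Θ = -23.928663

σ√T = 0.5105·√0.8921 = 0.482173
d₁ = (ln(S/K) + (r+σ²/2)T) / (σ√T) = (ln(230.82/196.1) + (0.0344+0.5105²/2)·0.8921) / 0.482173 = (0.163013 + 0.146933) / 0.482173 = 0.642813
d₂ = d₁ − σ√T = 0.642813 − 0.482173 = 0.160641
e^{−rT} = 0.969778
N(d₁) = 0.739827,  N(d₂) = 0.563812
Call price V = S·N(d₁) − K·e^{−rT}·N(d₂) = 170.766946 − 107.222021 = 63.544924
φ(d₁) = (1/√(2π))·e^{−d₁²/2} = 0.324476
Θ = −S·φ(d₁)·σ/(2√T) − r·K·e^{−rT}·N(d₂) = −20.240225 − 3.688438 = -23.928663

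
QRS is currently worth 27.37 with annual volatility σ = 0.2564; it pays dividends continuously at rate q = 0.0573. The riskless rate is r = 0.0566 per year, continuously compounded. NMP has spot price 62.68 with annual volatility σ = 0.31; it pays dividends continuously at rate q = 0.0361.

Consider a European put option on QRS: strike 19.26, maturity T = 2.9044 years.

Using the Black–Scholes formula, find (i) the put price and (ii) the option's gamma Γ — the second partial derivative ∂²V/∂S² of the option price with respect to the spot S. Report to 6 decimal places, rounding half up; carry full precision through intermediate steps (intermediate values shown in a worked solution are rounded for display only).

price = 1.008624
Γ = 0.016821

σ√T = 0.2564·√2.9044 = 0.436965
d₁ = (ln(S/K) + (r−q+σ²/2)T) / (σ√T) = (ln(27.37/19.26) + (0.0566−0.0573+0.2564²/2)·2.9044) / 0.436965 = (0.351417 + 0.093436) / 0.436965 = 1.018053
d₂ = d₁ − σ√T = 1.018053 − 0.436965 = 0.581088
e^{−rT} = 0.848412
e^{−qT} = 0.846689
N(−d₁) = 0.154326,  N(−d₂) = 0.280590
Put price V = K·e^{−rT}·N(−d₂) − S·e^{−qT}·N(−d₁) = 4.584964 − 3.576340 = 1.008624
φ(d₁) = (1/√(2π))·e^{−d₁²/2} = 0.237603
Γ = e^{−qT}·φ(d₁) / (S·σ·√T) = 0.016821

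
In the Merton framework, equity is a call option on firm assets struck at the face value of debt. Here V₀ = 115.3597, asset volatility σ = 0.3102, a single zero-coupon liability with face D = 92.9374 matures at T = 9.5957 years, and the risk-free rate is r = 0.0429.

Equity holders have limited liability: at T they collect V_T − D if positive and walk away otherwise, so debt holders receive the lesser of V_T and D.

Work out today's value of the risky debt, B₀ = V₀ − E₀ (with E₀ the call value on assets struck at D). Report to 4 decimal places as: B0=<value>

Equity is a call on the firm's assets struck at D = 92.9374:
d₁ = [ln(V₀/D) + (r + σ²/2)T] / (σ√T)
   = [ln(115.3597/92.9374) + (0.0429 + 0.5·0.3102²)·9.5957] / (0.3102·√9.5957)
   = [0.216129 + 0.873324] / 0.960904 = 1.133779
d₂ = d₁ − σ√T = 1.133779 − 0.960904 = 0.172875
N(d₁) = 0.871556,  N(d₂) = 0.568625,  e^(−rT) = 0.662552
E₀ = V₀·N(d₁) − D·e^(−rT)·N(d₂)
   = 115.3597·0.871556 − 92.9374·0.662552·0.568625 = 65.528880
B₀ = V₀ − E₀ = 115.3597 − 65.528880 = 49.830820

B0=49.8308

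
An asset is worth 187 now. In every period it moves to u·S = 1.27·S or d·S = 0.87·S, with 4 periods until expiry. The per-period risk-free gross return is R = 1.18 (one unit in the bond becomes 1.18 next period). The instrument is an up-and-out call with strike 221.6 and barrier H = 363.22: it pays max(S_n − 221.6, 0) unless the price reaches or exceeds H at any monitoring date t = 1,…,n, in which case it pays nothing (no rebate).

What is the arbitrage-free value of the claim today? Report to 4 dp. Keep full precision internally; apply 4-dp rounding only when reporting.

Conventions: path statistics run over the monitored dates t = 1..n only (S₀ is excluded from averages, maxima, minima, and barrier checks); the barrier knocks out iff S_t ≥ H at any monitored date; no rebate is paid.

Under the martingale measure an up-move has probability p* = 0.7750; value the claim as the probability-weighted average of per-path payoffs, discounted 4 periods at R = 1.18.
Enumerate all 2^4 = 16 price paths (U = up ×1.27, D = down ×0.87); each path with k up-moves has probability p*^k·(1−p*)^(4−k).
DDDD: M=162.6900, payoff=0.0000, prob=0.002563
UDDD: M=237.4900, payoff=0.0000, prob=0.008828
DUDD: M=206.6163, payoff=0.0000, prob=0.008828
UUDD: M=301.6123, payoff=6.6903, prob=0.030407
DDUD: M=179.7562, payoff=0.0000, prob=0.008828
UDUD: M=262.4027, payoff=6.6903, prob=0.030407
DUUD: M=262.4027, payoff=6.6903, prob=0.030407
UUUD: M=383.0476, payoff=0.0000, prob=0.104734
DDDU: M=162.6900, payoff=0.0000, prob=0.008828
UDDU: M=237.4900, payoff=6.6903, prob=0.030407
DUDU: M=228.2903, payoff=6.6903, prob=0.030407
UUDU: M=333.2514, payoff=111.6514, prob=0.104734
DDUU: M=228.2903, payoff=6.6903, prob=0.030407
UDUU: M=333.2514, payoff=111.6514, prob=0.104734
DUUU: M=333.2514, payoff=111.6514, prob=0.104734
UUUU: M=486.4705, payoff=0.0000, prob=0.360750
Price = Σ prob·payoff / R^4 = 36.301684 / 1.938778 = 18.7240

price = 18.7240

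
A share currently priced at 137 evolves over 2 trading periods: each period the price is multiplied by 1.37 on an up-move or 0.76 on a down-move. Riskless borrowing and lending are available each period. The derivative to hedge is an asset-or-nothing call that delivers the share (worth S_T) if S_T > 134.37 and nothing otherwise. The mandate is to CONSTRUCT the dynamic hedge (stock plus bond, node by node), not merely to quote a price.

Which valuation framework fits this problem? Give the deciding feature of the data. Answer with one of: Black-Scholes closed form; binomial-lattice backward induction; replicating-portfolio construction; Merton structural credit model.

Key observation: the task asks for the hedge itself — share and bond holdings at every node of the 2-period tree on spot 137 with factors 1.37/0.76 — which is exactly what the replicating-portfolio construction produces.

framework: replicating-portfolio construction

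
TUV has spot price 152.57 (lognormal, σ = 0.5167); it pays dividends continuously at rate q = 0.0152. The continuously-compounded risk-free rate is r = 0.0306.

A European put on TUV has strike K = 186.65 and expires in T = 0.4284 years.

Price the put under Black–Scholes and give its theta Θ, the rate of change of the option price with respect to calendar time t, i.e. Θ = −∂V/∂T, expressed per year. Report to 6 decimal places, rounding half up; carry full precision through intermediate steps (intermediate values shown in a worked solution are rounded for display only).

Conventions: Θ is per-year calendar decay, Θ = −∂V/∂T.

σ√T = 0.5167·√0.4284 = 0.338192
d₁ = (ln(S/K) + (r−q+σ²/2)T) / (σ√T) = (ln(152.57/186.65) + (0.0306−0.0152+0.5167²/2)·0.4284) / 0.338192 = (-0.201612 + 0.063784) / 0.338192 = -0.407542
d₂ = d₁ − σ√T = -0.407542 − 0.338192 = -0.745734
e^{−rT} = 0.986977
e^{−qT} = 0.993509
N(−d₁) = 0.658195,  N(−d₂) = 0.772086
Put price V = K·e^{−rT}·N(−d₂) − S·e^{−qT}·N(−d₁) = 142.233032 − 99.769041 = 42.463991
φ(d₁) = (1/√(2π))·e^{−d₁²/2} = 0.367150
Θ = −S·e^{−qT}·φ(d₁)·σ/(2√T) − q·S·e^{−qT}·N(−d₁) + r·K·e^{−rT}·N(−d₂) = −21.966903 − 1.516489 + 4.352331 = -19.131062

price = 42.463991
Θ = -19.131062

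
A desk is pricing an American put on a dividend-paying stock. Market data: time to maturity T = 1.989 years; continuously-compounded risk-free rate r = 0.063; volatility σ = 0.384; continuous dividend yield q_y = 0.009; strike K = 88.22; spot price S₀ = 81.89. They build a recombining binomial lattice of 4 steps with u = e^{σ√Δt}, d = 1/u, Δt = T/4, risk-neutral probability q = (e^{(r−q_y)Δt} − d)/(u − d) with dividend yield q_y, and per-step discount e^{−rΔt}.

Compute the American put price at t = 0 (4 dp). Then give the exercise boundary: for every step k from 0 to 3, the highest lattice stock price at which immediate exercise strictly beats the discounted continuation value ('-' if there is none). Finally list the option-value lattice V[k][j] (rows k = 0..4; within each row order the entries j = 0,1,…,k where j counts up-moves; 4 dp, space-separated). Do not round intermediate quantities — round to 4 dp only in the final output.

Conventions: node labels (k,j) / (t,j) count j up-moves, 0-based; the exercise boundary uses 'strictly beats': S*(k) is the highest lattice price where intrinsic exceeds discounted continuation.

price = 17.3165
boundary = - - 47.6467 62.4643
tree:
17.3165
27.0890 7.9717
40.5733 14.4055 1.5931
51.8759 25.7557 3.1756 0.0000
60.4973 40.5733 6.3300 0.0000 0.0000

Δt=0.49725, u=1.31099, d=0.76278, q=0.48236, disc=e^(-rΔt)=0.96916
k=4 terminal: V=max(K-S,0) → 60.4973 40.5733 6.3300 0.0000 0.0000
k=3: j=0 S=36.3441 intr=51.8759 cont=49.3173 V=51.8759[EX]; j=1 S=62.4643 intr=25.7557 cont=23.3138 V=25.7557[EX]; j=2 S=107.3568 intr=0.0000 cont=3.1756 V=3.1756[hold]; j=3 S=184.5131 intr=0.0000 cont=0.0000 V=0.0000[hold]  S*(3)=62.4643
k=2: j=0 S=47.6467 intr=40.5733 cont=38.0652 V=40.5733[EX]; j=1 S=81.8900 intr=6.3300 cont=14.4055 V=14.4055[hold]; j=2 S=140.7435 intr=0.0000 cont=1.5931 V=1.5931[hold]  S*(2)=47.6467
k=1: j=0 S=62.4643 intr=25.7557 cont=27.0890 V=27.0890[hold]; j=1 S=107.3568 intr=0.0000 cont=7.9717 V=7.9717[hold]  S*(1)=-
k=0: j=0 S=81.8900 intr=6.3300 cont=17.3165 V=17.3165[hold]  S*(0)=-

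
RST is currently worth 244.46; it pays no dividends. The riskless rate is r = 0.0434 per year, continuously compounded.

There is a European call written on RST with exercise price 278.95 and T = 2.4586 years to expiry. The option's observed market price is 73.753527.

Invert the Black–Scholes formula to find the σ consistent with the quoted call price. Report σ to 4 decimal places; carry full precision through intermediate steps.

sigma = 0.5094

At σ = 0.5094 the Black–Scholes value reproduces the quote:
σ√T = 0.5094·√2.4586 = 0.798735
d₁ = (ln(S/K) + (r+σ²/2)T) / (σ√T) = (ln(244.46/278.95) + (0.0434+0.5094²/2)·2.4586) / 0.798735 = (-0.131981 + 0.425692) / 0.798735 = 0.367721
d₂ = d₁ − σ√T = 0.367721 − 0.798735 = -0.431015
e^{−rT} = 0.898792
N(d₁) = 0.643459,  N(d₂) = 0.333229
V = S·N(d₁) − K·e^{−rT}·N(d₂) = 157.300038 − 83.546511 = 73.753527 (matching the quote); vega is positive throughout, so no other σ reproduces this price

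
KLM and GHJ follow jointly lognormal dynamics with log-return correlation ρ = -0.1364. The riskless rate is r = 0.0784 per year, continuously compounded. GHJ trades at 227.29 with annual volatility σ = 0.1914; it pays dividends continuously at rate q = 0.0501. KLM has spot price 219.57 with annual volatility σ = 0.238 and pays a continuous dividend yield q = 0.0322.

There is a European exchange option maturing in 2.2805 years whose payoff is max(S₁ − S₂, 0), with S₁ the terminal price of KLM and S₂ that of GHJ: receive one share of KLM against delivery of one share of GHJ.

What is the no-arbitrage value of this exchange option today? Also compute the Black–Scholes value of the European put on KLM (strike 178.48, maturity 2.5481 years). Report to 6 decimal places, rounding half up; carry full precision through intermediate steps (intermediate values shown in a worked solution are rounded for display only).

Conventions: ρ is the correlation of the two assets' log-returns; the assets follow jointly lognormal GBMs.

σ_eff = √(σ₁² + σ₂² − 2ρσ₁σ₂) = √(0.238² + 0.1914² − 2·-0.1364·0.238·0.1914) = 0.325123
d₁ = (ln(S₁/S₂) + (q₂ − q₁ + σ_eff²/2)T) / (σ_eff√T) = (ln(219.57/227.29) + (0.0501 − 0.0322 + 0.052852)·2.2805) / 0.490979 = 0.258250
d₂ = d₁ − σ_eff√T = 0.258250 − 0.490979 = -0.232728
N(d₁) = 0.601893,  N(d₂) = 0.407986
V = S₁·e^{−q₁T}·N(d₁) − S₂·e^{−q₂T}·N(d₂) = 122.800797 − 82.719190 = 40.081608
[vanilla: KLM put K=178.48]
σ√T = 0.238·√2.5481 = 0.379914
d₁ = (ln(S/K) + (r−q+σ²/2)T) / (σ√T) = (ln(219.57/178.48) + (0.0784−0.0322+0.238²/2)·2.5481) / 0.379914 = (0.207195 + 0.189890) / 0.379914 = 1.045195
d₂ = d₁ − σ√T = 1.045195 − 0.379914 = 0.665281
e^{−rT} = 0.818918
e^{−qT} = 0.921227
N(−d₁) = 0.147966,  N(−d₂) = 0.252935
price = K·e^{−rT}·N(−d₂) − S·e^{−qT}·N(−d₁) = 36.969174 − 29.929741 = 7.039433

exchange price = 40.081608
price(KLM put K=178.48) = 7.039433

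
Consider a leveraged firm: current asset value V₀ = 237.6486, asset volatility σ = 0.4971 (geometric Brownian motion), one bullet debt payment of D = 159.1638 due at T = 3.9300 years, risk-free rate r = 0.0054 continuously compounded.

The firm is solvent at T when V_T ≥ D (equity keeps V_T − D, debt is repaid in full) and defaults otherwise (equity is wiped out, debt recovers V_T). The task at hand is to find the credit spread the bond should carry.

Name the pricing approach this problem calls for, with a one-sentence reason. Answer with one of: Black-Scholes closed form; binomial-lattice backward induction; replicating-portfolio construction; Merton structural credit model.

Key observation: the asked-for credit quantity lives on the firm's capital structure — asset value, asset volatility, debt face 159.1638 — which is the structural model's domain.

framework: Merton structural credit model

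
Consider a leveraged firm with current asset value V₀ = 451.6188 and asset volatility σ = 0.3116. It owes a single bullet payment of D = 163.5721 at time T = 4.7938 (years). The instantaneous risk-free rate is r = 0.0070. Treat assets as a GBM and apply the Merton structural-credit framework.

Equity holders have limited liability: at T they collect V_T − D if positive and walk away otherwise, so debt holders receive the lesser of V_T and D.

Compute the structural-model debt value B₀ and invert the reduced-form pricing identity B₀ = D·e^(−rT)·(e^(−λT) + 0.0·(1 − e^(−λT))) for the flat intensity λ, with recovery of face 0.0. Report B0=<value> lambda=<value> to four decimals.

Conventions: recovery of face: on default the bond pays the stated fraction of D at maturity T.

Equity is a call on the firm's assets struck at D = 163.5721:
d₁ = [ln(V₀/D) + (r + σ²/2)T] / (σ√T)
   = [ln(451.6188/163.5721) + (0.0070 + 0.5·0.3116²)·4.7938] / (0.3116·√4.7938)
   = [1.015585 + 0.266283] / 0.682240 = 1.878908
d₂ = d₁ − σ√T = 1.878908 − 0.682240 = 1.196668
N(d₁) = 0.969871,  N(d₂) = 0.884282,  e^(−rT) = 0.967000
E₀ = V₀·N(d₁) − D·e^(−rT)·N(d₂)
   = 451.6188·0.969871 − 163.5721·0.967000·0.884282 = 298.141558
B₀ = V₀ − E₀ = 451.6188 − 298.141558 = 153.477242
e^(−λT) = (B₀·e^(rT)/D − 0)/(1 − 0) = (153.4772·1.034126/163.5721 − 0)/1 = 0.97030459
λ = −ln(0.97030459)/4.7938 = 0.006288

B0=153.4772 lambda=0.0063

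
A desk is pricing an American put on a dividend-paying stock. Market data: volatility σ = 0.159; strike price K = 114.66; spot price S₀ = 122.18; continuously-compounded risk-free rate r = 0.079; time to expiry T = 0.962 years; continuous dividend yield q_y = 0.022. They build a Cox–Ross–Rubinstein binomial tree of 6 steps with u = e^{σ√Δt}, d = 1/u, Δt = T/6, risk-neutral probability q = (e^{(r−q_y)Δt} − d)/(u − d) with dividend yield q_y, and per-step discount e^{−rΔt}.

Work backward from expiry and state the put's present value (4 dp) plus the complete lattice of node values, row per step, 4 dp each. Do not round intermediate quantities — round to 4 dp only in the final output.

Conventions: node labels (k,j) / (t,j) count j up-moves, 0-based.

price = 2.6991
tree:
2.6991
4.8044 1.0807
8.2830 2.1382 0.2615
13.7230 4.1312 0.5967 0.0000
19.9490 7.7202 1.3614 0.0000 0.0000
25.7909 13.7230 3.1063 0.0000 0.0000 0.0000
31.2725 19.9490 7.0877 0.0000 0.0000 0.0000 0.0000

Δt=0.16033  u=1.06574  d=0.93832  q=0.55614  discount=0.98741
step 6 (expiry): payoffs max(K−S,0) = 31.2725 19.9490 7.0877 0.0000 0.0000 0.0000 0.0000
k=5: (k=5,j=0): S=88.8691, K−S=25.7909, hold=24.6607 ⇒ V=25.7909 exercise | (k=5,j=1): S=100.9370, K−S=13.7230, hold=12.6352 ⇒ V=13.7230 exercise | (k=5,j=2): S=114.6437, K−S=0.0163, hold=3.1063 ⇒ V=3.1063 continue | (k=5,j=3): S=130.2117, K−S=0.0000, hold=0.0000 ⇒ V=0.0000 continue | (k=5,j=4): S=147.8937, K−S=0.0000, hold=0.0000 ⇒ V=0.0000 continue | (k=5,j=5): S=167.9769, K−S=0.0000, hold=0.0000 ⇒ V=0.0000 continue
k=4: (k=4,j=0): S=94.7110, K−S=19.9490, hold=18.8393 ⇒ V=19.9490 exercise | (k=4,j=1): S=107.5723, K−S=7.0877, hold=7.7202 ⇒ V=7.7202 continue | (k=4,j=2): S=122.1800, K−S=0.0000, hold=1.3614 ⇒ V=1.3614 continue | (k=4,j=3): S=138.7714, K−S=0.0000, hold=0.0000 ⇒ V=0.0000 continue | (k=4,j=4): S=157.6158, K−S=0.0000, hold=0.0000 ⇒ V=0.0000 continue
k=3: (k=3,j=0): S=100.9370, K−S=13.7230, hold=12.9826 ⇒ V=13.7230 exercise | (k=3,j=1): S=114.6437, K−S=0.0163, hold=4.1312 ⇒ V=4.1312 continue | (k=3,j=2): S=130.2117, K−S=0.0000, hold=0.5967 ⇒ V=0.5967 continue | (k=3,j=3): S=147.8937, K−S=0.0000, hold=0.0000 ⇒ V=0.0000 continue
k=2: (k=2,j=0): S=107.5723, K−S=7.0877, hold=8.2830 ⇒ V=8.2830 continue | (k=2,j=1): S=122.1800, K−S=0.0000, hold=2.1382 ⇒ V=2.1382 continue | (k=2,j=2): S=138.7714, K−S=0.0000, hold=0.2615 ⇒ V=0.2615 continue
k=1: (k=1,j=0): S=114.6437, K−S=0.0163, hold=4.8044 ⇒ V=4.8044 continue | (k=1,j=1): S=130.2117, K−S=0.0000, hold=1.0807 ⇒ V=1.0807 continue
k=0: (k=0,j=0): S=122.1800, K−S=0.0000, hold=2.6991 ⇒ V=2.6991 continue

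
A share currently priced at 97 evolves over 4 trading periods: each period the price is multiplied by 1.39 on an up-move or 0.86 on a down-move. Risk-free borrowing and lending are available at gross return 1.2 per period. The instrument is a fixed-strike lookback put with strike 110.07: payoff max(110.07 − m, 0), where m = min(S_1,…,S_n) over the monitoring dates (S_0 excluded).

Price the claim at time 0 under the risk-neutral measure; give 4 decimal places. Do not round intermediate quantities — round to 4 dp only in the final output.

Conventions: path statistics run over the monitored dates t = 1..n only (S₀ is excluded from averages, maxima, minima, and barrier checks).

price = 6.2336

Set p* = 0.6415 (from d < R < u); the path-dependent value is the discounted p*-expectation over all price paths.
Enumerate all 2^4 = 16 price paths (U = up ×1.39, D = down ×0.86); each path with k up-moves has probability p*^k·(1−p*)^(4−k).
DDDD: m=53.0598, payoff=57.0102, prob=0.016516
UDDD: m=85.7594, payoff=24.3106, prob=0.029555
DUDD: m=83.4200, payoff=26.6500, prob=0.029555
UUDD: m=134.8300, payoff=0.0000, prob=0.052889
DDUD: m=71.7412, payoff=38.3288, prob=0.029555
UDUD: m=115.9538, payoff=0.0000, prob=0.052889
DUUD: m=83.4200, payoff=26.6500, prob=0.052889
UUUD: m=134.8300, payoff=0.0000, prob=0.094643
DDDU: m=61.6974, payoff=48.3726, prob=0.029555
UDDU: m=99.7203, payoff=10.3497, prob=0.052889
DUDU: m=83.4200, payoff=26.6500, prob=0.052889
UUDU: m=134.8300, payoff=0.0000, prob=0.094643
DDUU: m=71.7412, payoff=38.3288, prob=0.052889
UDUU: m=115.9538, payoff=0.0000, prob=0.094643
DUUU: m=83.4200, payoff=26.6500, prob=0.094643
UUUU: m=134.8300, payoff=0.0000, prob=0.169361
Price = Σ prob·payoff / R^4 = 12.925964 / 2.073600 = 6.2336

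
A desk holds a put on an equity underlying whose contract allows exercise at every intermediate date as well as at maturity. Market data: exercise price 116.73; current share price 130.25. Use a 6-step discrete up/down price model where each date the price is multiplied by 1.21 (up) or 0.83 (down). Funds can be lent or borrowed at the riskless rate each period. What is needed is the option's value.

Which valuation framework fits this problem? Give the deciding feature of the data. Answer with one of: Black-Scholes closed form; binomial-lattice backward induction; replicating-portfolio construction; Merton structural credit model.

Key observation: the defining feature is the embedded early-exercise option across 6 discrete dates on the spot-130.25 tree; pricing the strike-116.73 put means working backward with an exercise test at every node.

framework: binomial-lattice backward induction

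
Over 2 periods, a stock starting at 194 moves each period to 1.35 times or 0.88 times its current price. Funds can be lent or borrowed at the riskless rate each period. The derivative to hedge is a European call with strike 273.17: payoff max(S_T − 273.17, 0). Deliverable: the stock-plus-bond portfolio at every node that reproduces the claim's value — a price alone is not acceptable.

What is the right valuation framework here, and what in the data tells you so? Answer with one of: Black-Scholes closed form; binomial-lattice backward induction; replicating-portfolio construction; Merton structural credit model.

framework: replicating-portfolio construction

Key observation: the task asks for the hedge itself — share and bond holdings at every node of the 2-period tree on spot 194 with factors 1.35/0.88 — which is exactly what the replicating-portfolio construction produces.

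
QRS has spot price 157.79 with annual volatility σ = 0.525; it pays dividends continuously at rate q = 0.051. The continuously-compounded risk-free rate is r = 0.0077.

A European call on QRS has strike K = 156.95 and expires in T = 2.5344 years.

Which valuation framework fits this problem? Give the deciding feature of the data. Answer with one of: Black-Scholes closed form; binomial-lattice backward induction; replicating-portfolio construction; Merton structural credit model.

framework: Black-Scholes closed form

Key observation: a European-exercise option on QRS struck at 156.95 — a GBM underlying with constant parameters — admits an analytic price: the data contain no early exercise, no discrete tree, no debt structure.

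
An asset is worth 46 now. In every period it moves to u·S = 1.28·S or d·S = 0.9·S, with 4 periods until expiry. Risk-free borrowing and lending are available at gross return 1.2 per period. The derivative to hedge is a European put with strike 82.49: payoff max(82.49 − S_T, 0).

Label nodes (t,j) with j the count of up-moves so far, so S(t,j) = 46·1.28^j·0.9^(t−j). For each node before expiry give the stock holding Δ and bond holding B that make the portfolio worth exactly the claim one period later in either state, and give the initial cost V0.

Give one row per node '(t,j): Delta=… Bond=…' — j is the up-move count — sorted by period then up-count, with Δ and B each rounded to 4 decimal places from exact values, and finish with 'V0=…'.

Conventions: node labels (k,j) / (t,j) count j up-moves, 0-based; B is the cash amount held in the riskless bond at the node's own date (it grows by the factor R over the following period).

Since d<R<u, set p* = (R−d)/(u−d) = 0.7895; price each node as the discounted p*-expectation of its children.
Terminal payoffs: V(4,0)=52.3094, V(4,1)=39.5665, V(4,2)=21.4432, V(4,3)=0.0000, V(4,4)=0.0000
(3,0): S=33.5340. Δ = (V_up−V_dn)/(S_up−S_dn) = (39.5665−52.3094)/(42.9235−30.1806) = -1.0000. V = [p*·39.5665 + (1−p*)·52.3094]/1.2 = 35.2077. B = V − Δ·S = 68.7417.
(3,1): S=47.6928. Δ = (V_up−V_dn)/(S_up−S_dn) = (21.4432−39.5665)/(61.0468−42.9235) = -1.0000. V = [p*·21.4432 + (1−p*)·39.5665]/1.2 = 21.0489. B = V − Δ·S = 68.7417.
(3,2): S=67.8298. Δ = (V_up−V_dn)/(S_up−S_dn) = (0.0000−21.4432)/(86.8221−61.0468) = -0.8319. V = [p*·0.0000 + (1−p*)·21.4432]/1.2 = 3.7620. B = V − Δ·S = 60.1915.
(3,3): S=96.4690. Δ = (V_up−V_dn)/(S_up−S_dn) = (0.0000−0.0000)/(123.4803−86.8221) = 0.0000. V = [p*·0.0000 + (1−p*)·0.0000]/1.2 = 0.0000. B = V − Δ·S = 0.0000.
(2,0): S=37.2600. Δ = (V_up−V_dn)/(S_up−S_dn) = (21.0489−35.2077)/(47.6928−33.5340) = -1.0000. V = [p*·21.0489 + (1−p*)·35.2077]/1.2 = 20.0247. B = V − Δ·S = 57.2847.
(2,1): S=52.9920. Δ = (V_up−V_dn)/(S_up−S_dn) = (3.7620−21.0489)/(67.8298−47.6928) = -0.8585. V = [p*·3.7620 + (1−p*)·21.0489]/1.2 = 6.1678. B = V − Δ·S = 51.6596.
(2,2): S=75.3664. Δ = (V_up−V_dn)/(S_up−S_dn) = (0.0000−3.7620)/(96.4690−67.8298) = -0.1314. V = [p*·0.0000 + (1−p*)·3.7620]/1.2 = 0.6600. B = V − Δ·S = 10.5599.
(1,0): S=41.4000. Δ = (V_up−V_dn)/(S_up−S_dn) = (6.1678−20.0247)/(52.9920−37.2600) = -0.8808. V = [p*·6.1678 + (1−p*)·20.0247]/1.2 = 7.5708. B = V − Δ·S = 44.0365.
(1,1): S=58.8800. Δ = (V_up−V_dn)/(S_up−S_dn) = (0.6600−6.1678)/(75.3664−52.9920) = -0.2462. V = [p*·0.6600 + (1−p*)·6.1678]/1.2 = 1.5163. B = V − Δ·S = 16.0104.
(0,0): S=46.0000. Δ = (V_up−V_dn)/(S_up−S_dn) = (1.5163−7.5708)/(58.8800−41.4000) = -0.3464. V = [p*·1.5163 + (1−p*)·7.5708]/1.2 = 2.3258. B = V − Δ·S = 18.2589.
As a check, the time-0 holding Δ(0,0)·S0 + B(0,0) comes to 2.3258 — exactly V0.

(0,0): Delta=-0.3464 Bond=18.2589
(1,0): Delta=-0.8808 Bond=44.0365
(1,1): Delta=-0.2462 Bond=16.0104
(2,0): Delta=-1.0000 Bond=57.2847
(2,1): Delta=-0.8585 Bond=51.6596
(2,2): Delta=-0.1314 Bond=10.5599
(3,0): Delta=-1.0000 Bond=68.7417
(3,1): Delta=-1.0000 Bond=68.7417
(3,2): Delta=-0.8319 Bond=60.1915
(3,3): Delta=0.0000 Bond=0.0000
V0=2.3258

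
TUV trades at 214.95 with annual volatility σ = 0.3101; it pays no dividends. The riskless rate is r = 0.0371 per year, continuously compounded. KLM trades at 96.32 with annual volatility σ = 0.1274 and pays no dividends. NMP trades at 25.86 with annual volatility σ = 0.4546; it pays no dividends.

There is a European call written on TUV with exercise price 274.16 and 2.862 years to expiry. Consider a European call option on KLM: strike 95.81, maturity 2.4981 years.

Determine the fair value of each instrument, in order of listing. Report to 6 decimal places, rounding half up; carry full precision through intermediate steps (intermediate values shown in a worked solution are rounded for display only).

[TUV call K=274.16]
σ√T = 0.3101·√2.862 = 0.524610
d₁ = (ln(S/K) + (r+σ²/2)T) / (σ√T) = (ln(214.95/274.16) + (0.0371+0.3101²/2)·2.862) / 0.524610 = (-0.243306 + 0.243788) / 0.524610 = 0.000918
d₂ = d₁ − σ√T = 0.000918 − 0.524610 = -0.523692
e^{−rT} = 0.899263
N(d₁) = 0.500366,  N(d₂) = 0.300246
price = S·N(d₁) − K·e^{−rT}·N(d₂) = 107.553722 − 74.023295 = 33.530428
[KLM call K=95.81]
σ√T = 0.1274·√2.4981 = 0.201361
d₁ = (ln(S/K) + (r+σ²/2)T) / (σ√T) = (ln(96.32/95.81) + (0.0371+0.1274²/2)·2.4981) / 0.201361 = (0.005309 + 0.112953) / 0.201361 = 0.587312
d₂ = d₁ − σ√T = 0.587312 − 0.201361 = 0.385951
e^{−rT} = 0.911486
N(d₁) = 0.721503,  N(d₂) = 0.650234
price = S·N(d₁) − K·e^{−rT}·N(d₂) = 69.495161 − 56.784541 = 12.710620

price(TUV call K=274.16) = 33.530428
price(KLM call K=95.81) = 12.710620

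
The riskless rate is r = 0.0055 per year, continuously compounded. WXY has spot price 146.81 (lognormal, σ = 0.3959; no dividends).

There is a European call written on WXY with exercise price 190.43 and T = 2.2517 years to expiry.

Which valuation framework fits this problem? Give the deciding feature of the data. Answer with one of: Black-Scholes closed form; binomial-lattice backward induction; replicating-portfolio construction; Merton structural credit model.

framework: Black-Scholes closed form

Key observation: a European claim on WXY (strike 190.43) — a lognormal (GBM) underlying with constant rate and volatility — has an exact closed-form value; no lattice or capital structure is involved.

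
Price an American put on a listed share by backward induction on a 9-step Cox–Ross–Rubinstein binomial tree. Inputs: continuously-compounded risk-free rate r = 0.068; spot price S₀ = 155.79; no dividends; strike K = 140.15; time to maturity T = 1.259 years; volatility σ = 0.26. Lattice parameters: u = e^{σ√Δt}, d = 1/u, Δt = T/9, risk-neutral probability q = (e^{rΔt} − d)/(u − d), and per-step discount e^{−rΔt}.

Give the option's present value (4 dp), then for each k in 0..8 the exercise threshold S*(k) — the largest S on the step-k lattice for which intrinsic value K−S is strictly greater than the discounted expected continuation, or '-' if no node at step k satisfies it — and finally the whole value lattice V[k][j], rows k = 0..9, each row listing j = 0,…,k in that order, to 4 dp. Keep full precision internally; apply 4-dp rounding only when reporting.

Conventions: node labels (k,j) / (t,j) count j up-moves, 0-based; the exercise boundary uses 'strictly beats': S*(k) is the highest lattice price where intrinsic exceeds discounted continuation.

price = 6.7681
boundary = - - - - 105.5866 116.3701 105.5866 116.3701 128.2549
tree:
6.7681
10.6784 3.3503
16.3671 5.7214 1.2641
24.2527 9.5241 2.3819 0.2749
34.5634 15.3572 4.4152 0.5840 0.0000
44.3477 23.7799 8.0094 1.2407 0.0000 0.0000
53.2253 34.5634 14.1044 2.6358 0.0000 0.0000 0.0000
61.2803 44.3477 23.7799 5.5993 0.0000 0.0000 0.0000 0.0000
68.5888 53.2253 34.5634 11.8951 0.0000 0.0000 0.0000 0.0000 0.0000
75.2201 61.2803 44.3477 23.7799 0.0000 0.0000 0.0000 0.0000 0.0000 0.0000

Δt=0.13989  u=1.10213  d=0.90733  q=0.52477  discount=0.99053
step 9 (expiry): payoffs max(K−S,0) = 75.2201 61.2803 44.3477 23.7799 0.0000 0.0000 0.0000 0.0000 0.0000 0.0000
step 8: (k=8,j=0): S=71.5612, K−S=68.5888, hold=67.2619 ⇒ V=68.5888 exercise | (k=8,j=1): S=86.9247, K−S=53.2253, hold=51.8985 ⇒ V=53.2253 exercise | (k=8,j=2): S=105.5866, K−S=34.5634, hold=33.2366 ⇒ V=34.5634 exercise | (k=8,j=3): S=128.2549, K−S=11.8951, hold=11.1938 ⇒ V=11.8951 exercise | (k=8,j=4): S=155.7900, K−S=0.0000, hold=0.0000 ⇒ V=0.0000 continue | (k=8,j=5): S=189.2366, K−S=0.0000, hold=0.0000 ⇒ V=0.0000 continue | (k=8,j=6): S=229.8638, K−S=0.0000, hold=0.0000 ⇒ V=0.0000 continue | (k=8,j=7): S=279.2132, K−S=0.0000, hold=0.0000 ⇒ V=0.0000 continue | (k=8,j=8): S=339.1576, K−S=0.0000, hold=0.0000 ⇒ V=0.0000 continue  boundary S*=128.2549
step 7: (k=7,j=0): S=78.8697, K−S=61.2803, hold=59.9534 ⇒ V=61.2803 exercise | (k=7,j=1): S=95.8023, K−S=44.3477, hold=43.0209 ⇒ V=44.3477 exercise | (k=7,j=2): S=116.3701, K−S=23.7799, hold=22.4531 ⇒ V=23.7799 exercise | (k=7,j=3): S=141.3536, K−S=0.0000, hold=5.5993 ⇒ V=5.5993 continue | (k=7,j=4): S=171.7008, K−S=0.0000, hold=0.0000 ⇒ V=0.0000 continue | (k=7,j=5): S=208.5633, K−S=0.0000, hold=0.0000 ⇒ V=0.0000 continue | (k=7,j=6): S=253.3397, K−S=0.0000, hold=0.0000 ⇒ V=0.0000 continue | (k=7,j=7): S=307.7292, K−S=0.0000, hold=0.0000 ⇒ V=0.0000 continue  boundary S*=116.3701
step 6: (k=6,j=0): S=86.9247, K−S=53.2253, hold=51.8985 ⇒ V=53.2253 exercise | (k=6,j=1): S=105.5866, K−S=34.5634, hold=33.2366 ⇒ V=34.5634 exercise | (k=6,j=2): S=128.2549, K−S=11.8951, hold=14.1044 ⇒ V=14.1044 continue | (k=6,j=3): S=155.7900, K−S=0.0000, hold=2.6358 ⇒ V=2.6358 continue | (k=6,j=4): S=189.2366, K−S=0.0000, hold=0.0000 ⇒ V=0.0000 continue | (k=6,j=5): S=229.8638, K−S=0.0000, hold=0.0000 ⇒ V=0.0000 continue | (k=6,j=6): S=279.2132, K−S=0.0000, hold=0.0000 ⇒ V=0.0000 continue  boundary S*=105.5866
step 5: (k=5,j=0): S=95.8023, K−S=44.3477, hold=43.0209 ⇒ V=44.3477 exercise | (k=5,j=1): S=116.3701, K−S=23.7799, hold=23.6015 ⇒ V=23.7799 exercise | (k=5,j=2): S=141.3536, K−S=0.0000, hold=8.0094 ⇒ V=8.0094 continue | (k=5,j=3): S=171.7008, K−S=0.0000, hold=1.2407 ⇒ V=1.2407 continue | (k=5,j=4): S=208.5633, K−S=0.0000, hold=0.0000 ⇒ V=0.0000 continue | (k=5,j=5): S=253.3397, K−S=0.0000, hold=0.0000 ⇒ V=0.0000 continue  boundary S*=116.3701
step 4: (k=4,j=0): S=105.5866, K−S=34.5634, hold=33.2366 ⇒ V=34.5634 exercise | (k=4,j=1): S=128.2549, K−S=11.8951, hold=15.3572 ⇒ V=15.3572 continue | (k=4,j=2): S=155.7900, K−S=0.0000, hold=4.4152 ⇒ V=4.4152 continue | (k=4,j=3): S=189.2366, K−S=0.0000, hold=0.5840 ⇒ V=0.5840 continue | (k=4,j=4): S=229.8638, K−S=0.0000, hold=0.0000 ⇒ V=0.0000 continue  boundary S*=105.5866
step 3: (k=3,j=0): S=116.3701, K−S=23.7799, hold=24.2527 ⇒ V=24.2527 continue | (k=3,j=1): S=141.3536, K−S=0.0000, hold=9.5241 ⇒ V=9.5241 continue | (k=3,j=2): S=171.7008, K−S=0.0000, hold=2.3819 ⇒ V=2.3819 continue | (k=3,j=3): S=208.5633, K−S=0.0000, hold=0.2749 ⇒ V=0.2749 continue  boundary S*=-
step 2: (k=2,j=0): S=128.2549, K−S=11.8951, hold=16.3671 ⇒ V=16.3671 continue | (k=2,j=1): S=155.7900, K−S=0.0000, hold=5.7214 ⇒ V=5.7214 continue | (k=2,j=2): S=189.2366, K−S=0.0000, hold=1.2641 ⇒ V=1.2641 continue  boundary S*=-
step 1: (k=1,j=0): S=141.3536, K−S=0.0000, hold=10.6784 ⇒ V=10.6784 continue | (k=1,j=1): S=171.7008, K−S=0.0000, hold=3.3503 ⇒ V=3.3503 continue  boundary S*=-
step 0: (k=0,j=0): S=155.7900, K−S=0.0000, hold=6.7681 ⇒ V=6.7681 continue  boundary S*=-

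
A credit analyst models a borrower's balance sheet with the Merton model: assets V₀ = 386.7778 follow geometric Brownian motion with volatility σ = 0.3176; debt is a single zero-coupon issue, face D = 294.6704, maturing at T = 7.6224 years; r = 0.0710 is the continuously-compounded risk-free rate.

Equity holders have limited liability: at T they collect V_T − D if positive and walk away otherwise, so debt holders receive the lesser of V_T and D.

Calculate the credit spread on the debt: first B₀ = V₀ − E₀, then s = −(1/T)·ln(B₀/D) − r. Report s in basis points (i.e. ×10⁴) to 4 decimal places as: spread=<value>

spread=165.4745

Equity is a call on the firm's assets struck at D = 294.6704:
d₁ = [ln(V₀/D) + (r + σ²/2)T] / (σ√T)
   = [ln(386.7778/294.6704) + (0.0710 + 0.5·0.3176²)·7.6224] / (0.3176·√7.6224)
   = [0.271993 + 0.925625] / 0.876852 = 1.365815
d₂ = d₁ − σ√T = 1.365815 − 0.876852 = 0.488963
N(d₁) = 0.914002,  N(d₂) = 0.687566,  e^(−rT) = 0.582055
E₀ = V₀·N(d₁) − D·e^(−rT)·N(d₂)
   = 386.7778·0.914002 − 294.6704·0.582055·0.687566 = 235.588033
B₀ = V₀ − E₀ = 386.7778 − 235.588033 = 151.189767
spread = −(1/T)·ln(B₀/D) − r = −(1/7.6224)·ln(151.189767/294.6704) − 0.0710 = 0.01654745
in basis points: 0.01654745 × 10⁴ = 165.4745 bp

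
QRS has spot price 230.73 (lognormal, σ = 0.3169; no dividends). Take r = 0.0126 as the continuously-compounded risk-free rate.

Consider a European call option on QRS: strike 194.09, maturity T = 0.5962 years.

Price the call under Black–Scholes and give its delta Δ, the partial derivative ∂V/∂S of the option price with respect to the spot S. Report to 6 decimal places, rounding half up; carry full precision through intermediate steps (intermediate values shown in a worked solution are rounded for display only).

σ√T = 0.3169·√0.5962 = 0.244691
d₁ = (ln(S/K) + (r+σ²/2)T) / (σ√T) = (ln(230.73/194.09) + (0.0126+0.3169²/2)·0.5962) / 0.244691 = (0.172926 + 0.037449) / 0.244691 = 0.859758
d₂ = d₁ − σ√T = 0.859758 − 0.244691 = 0.615067
e^{−rT} = 0.992516
N(d₁) = 0.805039,  N(d₂) = 0.730745
Call price V = S·N(d₁) − K·e^{−rT}·N(d₂) = 185.746613 − 140.768806 = 44.977807
Δ = N(d₁) = 0.805039

price = 44.977807
Δ = 0.805039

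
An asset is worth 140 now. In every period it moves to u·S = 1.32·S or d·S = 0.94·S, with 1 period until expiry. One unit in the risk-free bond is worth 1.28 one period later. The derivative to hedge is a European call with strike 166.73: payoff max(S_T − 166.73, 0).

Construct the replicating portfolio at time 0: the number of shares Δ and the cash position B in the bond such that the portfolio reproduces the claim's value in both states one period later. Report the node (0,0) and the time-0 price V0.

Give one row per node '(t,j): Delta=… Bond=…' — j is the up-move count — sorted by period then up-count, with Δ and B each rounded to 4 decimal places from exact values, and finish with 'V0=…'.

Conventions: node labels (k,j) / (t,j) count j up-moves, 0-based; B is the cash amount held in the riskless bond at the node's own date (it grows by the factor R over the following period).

The replicating-portfolio and risk-neutral prices coincide; use p* = (1.28−0.94)/(1.32−0.94) = 0.8947 for the latter.
Terminal payoffs: V(1,0)=0.0000, V(1,1)=18.0700
(0,0): S=140.0000. Δ = (V_up−V_dn)/(S_up−S_dn) = (18.0700−0.0000)/(184.8000−131.6000) = 0.3397. V = [p*·18.0700 + (1−p*)·0.0000]/1.28 = 12.6312. B = V − Δ·S = -34.9215.
As a check, the time-0 holding Δ(0,0)·S0 + B(0,0) comes to 12.6312 — exactly V0.

(0,0): Delta=0.3397 Bond=-34.9215
V0=12.6312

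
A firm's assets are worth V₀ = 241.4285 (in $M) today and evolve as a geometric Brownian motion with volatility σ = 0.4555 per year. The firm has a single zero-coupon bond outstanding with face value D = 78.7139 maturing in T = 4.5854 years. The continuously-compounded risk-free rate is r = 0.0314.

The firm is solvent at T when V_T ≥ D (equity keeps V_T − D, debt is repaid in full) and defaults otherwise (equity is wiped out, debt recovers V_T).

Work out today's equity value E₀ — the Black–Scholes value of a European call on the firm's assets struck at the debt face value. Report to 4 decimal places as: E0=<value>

With assets at 241.4285 and a single debt payment of 78.7139 at 4.5854 years:
d₁ = [ln(V₀/D) + (r + σ²/2)T] / (σ√T)
   = [ln(241.4285/78.7139) + (0.0314 + 0.5·0.4555²)·4.5854] / (0.4555·√4.5854)
   = [1.120754 + 0.619672] / 0.975387 = 1.784343
d₂ = d₁ − σ√T = 1.784343 − 0.975387 = 0.808956
N(d₁) = 0.962816,  N(d₂) = 0.790730,  e^(−rT) = 0.865904
E₀ = V₀·N(d₁) − D·e^(−rT)·N(d₂)
   = 241.4285·0.962816 − 78.7139·0.865904·0.790730 = 178.556150

E0=178.5561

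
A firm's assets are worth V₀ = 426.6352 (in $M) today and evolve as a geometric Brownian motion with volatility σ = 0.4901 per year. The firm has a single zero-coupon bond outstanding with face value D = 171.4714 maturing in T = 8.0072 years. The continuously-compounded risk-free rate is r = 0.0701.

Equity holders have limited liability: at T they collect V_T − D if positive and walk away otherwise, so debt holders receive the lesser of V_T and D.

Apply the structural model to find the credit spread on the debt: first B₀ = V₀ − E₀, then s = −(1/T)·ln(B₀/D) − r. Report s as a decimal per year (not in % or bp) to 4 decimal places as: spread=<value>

Apply the equity-as-call identities (strike 171.4714, horizon 8.0072 years):
d₁ = [ln(V₀/D) + (r + σ²/2)T] / (σ√T)
   = [ln(426.6352/171.4714) + (0.0701 + 0.5·0.4901²)·8.0072] / (0.4901·√8.0072)
   = [0.911513 + 1.522961] / 1.386836 = 1.755416
d₂ = d₁ − σ√T = 1.755416 − 1.386836 = 0.368581
N(d₁) = 0.960406,  N(d₂) = 0.643780,  e^(−rT) = 0.570464
E₀ = V₀·N(d₁) − D·e^(−rT)·N(d₂)
   = 426.6352·0.960406 − 171.4714·0.570464·0.643780 = 346.769529
B₀ = V₀ − E₀ = 426.6352 − 346.769529 = 79.865671
spread = −(1/T)·ln(B₀/D) − r = −(1/8.0072)·ln(79.865671/171.4714) − 0.0701 = 0.02532292

spread=0.0253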